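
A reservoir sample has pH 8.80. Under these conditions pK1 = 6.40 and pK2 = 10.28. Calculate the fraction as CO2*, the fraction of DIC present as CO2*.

α₀ = 0.00384

α₀ = 1 / (1 + K1/[H⁺] + K1K2/[H⁺]²) = 1 / (1 + 10^+2.40 + 10^+0.92)
   = 1 / (1 + 251.19 + 8.3176) = 1/260.51 = 0.003839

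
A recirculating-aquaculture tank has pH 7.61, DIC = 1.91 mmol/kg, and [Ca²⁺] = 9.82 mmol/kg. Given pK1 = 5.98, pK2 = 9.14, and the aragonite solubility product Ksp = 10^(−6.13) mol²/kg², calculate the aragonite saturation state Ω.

Ω = 0.709

α₂ = 1 / (1 + [H⁺]/K2 + [H⁺]²/(K1K2)) = 1 / (1 + 10^+1.53 + 10^-0.10)
   = 1 / (1 + 33.884 + 0.79433) = 1/35.679 = 0.02803
[CO3²⁻] = α₂ × DIC = 0.02803 × 1.91 = 0.05353 mmol/kg
Ksp = 10^(−6.13) = 7.413×10^-7
Ω = [Ca²⁺][CO3²⁻]/Ksp = (9.82×10^-3)(5.353×10^-5) / 7.413×10^-7 = 0.709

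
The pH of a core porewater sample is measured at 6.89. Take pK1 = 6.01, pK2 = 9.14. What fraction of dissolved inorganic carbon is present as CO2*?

α₀ = 0.116

α₀ = 1 / (1 + K1/[H⁺] + K1K2/[H⁺]²) = 1 / (1 + 10^+0.88 + 10^-1.37)
   = 1 / (1 + 7.5858 + 0.042658) = 1/8.6284 = 0.1159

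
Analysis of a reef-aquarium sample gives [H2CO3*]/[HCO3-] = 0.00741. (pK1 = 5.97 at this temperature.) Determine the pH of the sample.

From K1 = [H⁺][HCO3-]/[H2CO3*]:  pH = pK1 − log₁₀([H2CO3*]/[HCO3-])
log₁₀(0.00741) = -2.130
pH = 5.97 − (-2.130) = 8.10

pH = 8.10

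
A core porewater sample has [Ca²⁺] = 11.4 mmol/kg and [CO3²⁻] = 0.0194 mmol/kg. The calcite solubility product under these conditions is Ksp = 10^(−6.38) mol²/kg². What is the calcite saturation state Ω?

Ω = 0.531

Ksp = 10^(−6.38) = 4.169×10^-7
Ω = [Ca²⁺][CO3²⁻]/Ksp = (11.4×10^-3)(0.0194×10^-3) / 4.169×10^-7 = 0.531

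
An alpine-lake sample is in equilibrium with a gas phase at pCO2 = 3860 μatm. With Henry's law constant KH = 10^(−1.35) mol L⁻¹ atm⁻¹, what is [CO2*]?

KH = 10^(−1.35) = 4.467×10^-2 mol L⁻¹ atm⁻¹
[CO2*] = KH · pCO2 = 4.467×10^-2 × 3860×10^-6 atm = 1.72×10^-4 mol/L

[CO2*] = 172 μmol/L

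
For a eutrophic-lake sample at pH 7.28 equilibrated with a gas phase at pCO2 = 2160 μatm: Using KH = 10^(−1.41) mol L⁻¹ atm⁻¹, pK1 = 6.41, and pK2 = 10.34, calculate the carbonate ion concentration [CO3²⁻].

[CO3²⁻] = 0.543 μmol/L

[CO2*] = KH · pCO2 = 10^(−1.41) × 2160×10^-6 = 8.403×10^-5 mol/L
α₀ = 1/(1 + K1/[H⁺] + K1K2/[H⁺]²) = 1/(1 + 10^+0.87 + 10^-2.19) = 0.1188
DIC = [CO2*]/α₀ = 8.403×10^-5 / 0.1188 = 0.7075 mmol/L
[CO3²⁻] = α₂·DIC; α₂ = 0.0007669, so [CO3²⁻] = 0.0007669 × 0.7075 = 0.000543 mmol/L = 0.543 μmol/L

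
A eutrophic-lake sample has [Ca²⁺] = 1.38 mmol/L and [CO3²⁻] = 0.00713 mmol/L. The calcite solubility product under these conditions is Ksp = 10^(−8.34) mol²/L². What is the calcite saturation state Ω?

Ω = 2.15

Ksp = 10^(−8.34) = 4.571×10^-9
Ω = [Ca²⁺][CO3²⁻]/Ksp = (1.38×10^-3)(0.00713×10^-3) / 4.571×10^-9 = 2.15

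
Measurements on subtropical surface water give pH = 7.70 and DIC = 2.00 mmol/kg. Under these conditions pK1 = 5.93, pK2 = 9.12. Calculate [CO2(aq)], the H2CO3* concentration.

α₀ = 1 / (1 + K1/[H⁺] + K1K2/[H⁺]²) = 1 / (1 + 10^+1.77 + 10^+0.35)
   = 1 / (1 + 58.884 + 2.2387) = 1/62.123 = 0.01610
[CO2*] = α₀ × DIC = 0.01610 × 2.00 = 0.0322 mmol/kg

[CO2*] = 0.0322 mmol/kg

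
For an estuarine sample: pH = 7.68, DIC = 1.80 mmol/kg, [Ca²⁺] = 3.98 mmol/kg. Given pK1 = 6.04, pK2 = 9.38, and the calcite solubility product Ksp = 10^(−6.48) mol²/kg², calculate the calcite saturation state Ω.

Ω = 0.414

α₂ = 1 / (1 + [H⁺]/K2 + [H⁺]²/(K1K2)) = 1 / (1 + 10^+1.70 + 10^+0.06)
   = 1 / (1 + 50.119 + 1.1482) = 1/52.267 = 0.01913
[CO3²⁻] = α₂ × DIC = 0.01913 × 1.80 = 0.03444 mmol/kg
Ksp = 10^(−6.48) = 3.311×10^-7
Ω = [Ca²⁺][CO3²⁻]/Ksp = (3.98×10^-3)(3.444×10^-5) / 3.311×10^-7 = 0.414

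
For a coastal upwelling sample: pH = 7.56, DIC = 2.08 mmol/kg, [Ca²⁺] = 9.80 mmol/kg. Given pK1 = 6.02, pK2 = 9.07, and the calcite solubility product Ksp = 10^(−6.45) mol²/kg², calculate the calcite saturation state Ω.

Ω = 1.68

α₂ = 1 / (1 + [H⁺]/K2 + [H⁺]²/(K1K2)) = 1 / (1 + 10^+1.51 + 10^-0.03)
   = 1 / (1 + 32.359 + 0.93325) = 1/34.293 = 0.02916
[CO3²⁻] = α₂ × DIC = 0.02916 × 2.08 = 0.06065 mmol/kg
Ksp = 10^(−6.45) = 3.548×10^-7
Ω = [Ca²⁺][CO3²⁻]/Ksp = (9.80×10^-3)(6.065×10^-5) / 3.548×10^-7 = 1.68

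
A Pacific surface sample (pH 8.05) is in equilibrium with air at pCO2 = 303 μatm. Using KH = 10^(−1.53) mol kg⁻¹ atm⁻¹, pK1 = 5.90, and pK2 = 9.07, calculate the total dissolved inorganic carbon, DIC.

[CO2*] = KH · pCO2 = 10^(−1.53) × 303×10^-6 = 8.942×10^-6 mol/kg
α₀ = 1/(1 + K1/[H⁺] + K1K2/[H⁺]²) = 1/(1 + 10^+2.15 + 10^+1.13) = 0.006421
DIC = [CO2*]/α₀ = 8.942×10^-6 / 0.006421 = 1.39 mmol/kg

DIC = 1.39 mmol/kg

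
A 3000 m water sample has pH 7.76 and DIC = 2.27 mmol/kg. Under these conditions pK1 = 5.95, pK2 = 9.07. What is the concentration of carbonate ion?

[CO3²⁻] = 0.104 mmol/kg

α₂ = 1 / (1 + [H⁺]/K2 + [H⁺]²/(K1K2)) = 1 / (1 + 10^+1.31 + 10^-0.50)
   = 1 / (1 + 20.417 + 0.31623) = 1/21.734 = 0.04601
[CO3²⁻] = α₂ × DIC = 0.04601 × 2.27 = 0.104 mmol/kg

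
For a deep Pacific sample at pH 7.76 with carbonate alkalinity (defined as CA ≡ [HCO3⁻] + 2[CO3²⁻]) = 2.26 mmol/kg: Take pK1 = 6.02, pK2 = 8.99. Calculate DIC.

CA = [HCO3⁻] + 2[CO3²⁻] = (α₁ + 2α₂)·DIC
At pH 7.76: [H⁺]/K1 = 10^-1.74 = 0.018197, K2/[H⁺] = 10^-1.23 = 0.058884
α₁ = 1/(1 + 0.018197 + 0.058884) = 1/1.0771 = 0.9284; α₂ = α₁·K2/[H⁺] = 0.05467
α₁ + 2α₂ = 1.0378
DIC = CA / (α₁ + 2α₂) = 2.26 / 1.0378 = 2.18 mmol/kg

DIC = 2.18 mmol/kg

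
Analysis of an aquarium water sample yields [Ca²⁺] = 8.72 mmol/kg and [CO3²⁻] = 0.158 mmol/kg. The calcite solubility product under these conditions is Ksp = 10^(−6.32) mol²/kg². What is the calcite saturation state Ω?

Ksp = 10^(−6.32) = 4.786×10^-7
Ω = [Ca²⁺][CO3²⁻]/Ksp = (8.72×10^-3)(0.158×10^-3) / 4.786×10^-7 = 2.88

Ω = 2.88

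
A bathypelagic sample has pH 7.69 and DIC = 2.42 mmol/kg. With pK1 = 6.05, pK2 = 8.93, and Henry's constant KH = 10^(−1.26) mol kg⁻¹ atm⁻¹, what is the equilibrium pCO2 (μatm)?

α₀ = 1 / (1 + K1/[H⁺] + K1K2/[H⁺]²) = 1 / (1 + 10^+1.64 + 10^+0.40)
   = 1 / (1 + 43.652 + 2.5119) = 1/47.163 = 0.02120
[CO2*] = α₀ × DIC = 0.02120 × 2.42 = 0.05131 mmol/kg
pCO2 = [CO2*]/KH = 5.131×10^-5 / 5.495×10^-2 = 934 μatm

pCO2 = 934 μatm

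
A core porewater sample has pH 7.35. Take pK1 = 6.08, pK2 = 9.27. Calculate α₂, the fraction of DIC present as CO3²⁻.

α₂ = 1 / (1 + [H⁺]/K2 + [H⁺]²/(K1K2)) = 1 / (1 + 10^+1.92 + 10^+0.65)
   = 1 / (1 + 83.176 + 4.4668) = 1/88.643 = 0.01128

α₂ = 0.0113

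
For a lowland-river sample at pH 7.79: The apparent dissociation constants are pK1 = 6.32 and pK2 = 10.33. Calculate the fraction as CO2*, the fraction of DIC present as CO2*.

α₀ = 0.0327

α₀ = 1 / (1 + K1/[H⁺] + K1K2/[H⁺]²) = 1 / (1 + 10^+1.47 + 10^-1.07)
   = 1 / (1 + 29.512 + 0.085114) = 1/30.597 = 0.03268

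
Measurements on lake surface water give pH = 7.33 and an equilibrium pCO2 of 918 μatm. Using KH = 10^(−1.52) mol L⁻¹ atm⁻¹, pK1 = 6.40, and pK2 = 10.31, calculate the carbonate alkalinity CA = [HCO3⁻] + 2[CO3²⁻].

CA = 0.236 mmol/L

[CO2*] = KH · pCO2 = 10^(−1.52) × 918×10^-6 = 2.772×10^-5 mol/L
α₀ = 1/(1 + K1/[H⁺] + K1K2/[H⁺]²) = 1/(1 + 10^+0.93 + 10^-2.05) = 0.1050
DIC = [CO2*]/α₀ = 2.772×10^-5 / 0.1050 = 0.2639 mmol/L
CA = (α₁ + 2α₂)·DIC = (0.8940 + 2×0.0009362) × 0.2639 = 0.236 mmol/L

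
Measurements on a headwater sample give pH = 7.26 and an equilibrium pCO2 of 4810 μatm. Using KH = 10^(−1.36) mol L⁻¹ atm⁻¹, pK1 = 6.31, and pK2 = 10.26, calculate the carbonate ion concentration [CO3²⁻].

[CO2*] = KH · pCO2 = 10^(−1.36) × 4810×10^-6 = 2.100×10^-4 mol/L
α₀ = 1/(1 + K1/[H⁺] + K1K2/[H⁺]²) = 1/(1 + 10^+0.95 + 10^-2.05) = 0.1008
DIC = [CO2*]/α₀ = 2.100×10^-4 / 0.1008 = 2.083 mmol/L
[CO3²⁻] = α₂·DIC; α₂ = 0.0008983, so [CO3²⁻] = 0.0008983 × 2.083 = 0.00187 mmol/L = 1.87 μmol/L

[CO3²⁻] = 1.87 μmol/L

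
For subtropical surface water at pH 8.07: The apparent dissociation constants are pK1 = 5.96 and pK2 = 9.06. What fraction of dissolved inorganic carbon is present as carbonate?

α₂ = 1 / (1 + [H⁺]/K2 + [H⁺]²/(K1K2)) = 1 / (1 + 10^+0.99 + 10^-1.12)
   = 1 / (1 + 9.7724 + 0.075858) = 1/10.848 = 0.09218

α₂ = 0.0922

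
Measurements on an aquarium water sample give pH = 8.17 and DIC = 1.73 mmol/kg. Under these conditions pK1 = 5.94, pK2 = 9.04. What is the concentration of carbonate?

α₂ = 1 / (1 + [H⁺]/K2 + [H⁺]²/(K1K2)) = 1 / (1 + 10^+0.87 + 10^-1.36)
   = 1 / (1 + 7.4131 + 0.043652) = 1/8.4568 = 0.1182
[CO3²⁻] = α₂ × DIC = 0.1182 × 1.73 = 0.205 mmol/kg

[CO3²⁻] = 0.205 mmol/kg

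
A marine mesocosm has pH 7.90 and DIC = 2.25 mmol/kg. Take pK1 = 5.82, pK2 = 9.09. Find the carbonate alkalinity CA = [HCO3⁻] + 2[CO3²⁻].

CA = [HCO3⁻] + 2[CO3²⁻] = (α₁ + 2α₂)·DIC
At pH 7.90: [H⁺]/K1 = 10^-2.08 = 0.0083176, K2/[H⁺] = 10^-1.19 = 0.064565
α₁ = 1/(1 + 0.0083176 + 0.064565) = 1/1.0729 = 0.9321; α₂ = α₁·K2/[H⁺] = 0.06018
α₁ + 2α₂ = 1.0524
CA = 1.0524 × 2.25 = 2.37 mmol/kg

CA = 2.37 mmol/kg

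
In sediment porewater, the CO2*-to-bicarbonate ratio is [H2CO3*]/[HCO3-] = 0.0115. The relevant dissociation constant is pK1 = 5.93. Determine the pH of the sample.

From K1 = [H⁺][HCO3-]/[H2CO3*]:  pH = pK1 − log₁₀([H2CO3*]/[HCO3-])
log₁₀(0.0115) = -1.939
pH = 5.93 − (-1.939) = 7.87

pH = 7.87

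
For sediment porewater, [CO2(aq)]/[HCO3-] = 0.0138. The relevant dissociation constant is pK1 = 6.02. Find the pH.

From K1 = [H⁺][HCO3-]/[CO2(aq)]:  pH = pK1 − log₁₀([CO2(aq)]/[HCO3-])
log₁₀(0.0138) = -1.860
pH = 6.02 − (-1.860) = 7.88

pH = 7.88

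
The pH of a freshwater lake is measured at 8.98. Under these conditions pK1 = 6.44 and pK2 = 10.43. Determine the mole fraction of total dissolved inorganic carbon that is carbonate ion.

α₂ = 1 / (1 + [H⁺]/K2 + [H⁺]²/(K1K2)) = 1 / (1 + 10^+1.45 + 10^-1.09)
   = 1 / (1 + 28.184 + 0.081283) = 1/29.265 = 0.03417

α₂ = 0.0342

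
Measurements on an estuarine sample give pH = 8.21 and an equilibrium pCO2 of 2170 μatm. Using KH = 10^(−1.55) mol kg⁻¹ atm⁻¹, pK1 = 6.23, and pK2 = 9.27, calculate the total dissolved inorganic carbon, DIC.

DIC = 6.41 mmol/kg

[CO2*] = KH · pCO2 = 10^(−1.55) × 2170×10^-6 = 6.116×10^-5 mol/kg
α₀ = 1/(1 + K1/[H⁺] + K1K2/[H⁺]²) = 1/(1 + 10^+1.98 + 10^+0.92) = 0.009540
DIC = [CO2*]/α₀ = 6.116×10^-5 / 0.009540 = 6.41 mmol/kg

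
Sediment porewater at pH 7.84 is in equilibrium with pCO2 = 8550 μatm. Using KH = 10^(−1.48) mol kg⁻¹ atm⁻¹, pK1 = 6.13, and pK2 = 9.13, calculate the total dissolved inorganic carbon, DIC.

[CO2*] = KH · pCO2 = 10^(−1.48) × 8550×10^-6 = 2.831×10^-4 mol/kg
α₀ = 1/(1 + K1/[H⁺] + K1K2/[H⁺]²) = 1/(1 + 10^+1.71 + 10^+0.42) = 0.01821
DIC = [CO2*]/α₀ = 2.831×10^-4 / 0.01821 = 15.5 mmol/kg

DIC = 15.5 mmol/kg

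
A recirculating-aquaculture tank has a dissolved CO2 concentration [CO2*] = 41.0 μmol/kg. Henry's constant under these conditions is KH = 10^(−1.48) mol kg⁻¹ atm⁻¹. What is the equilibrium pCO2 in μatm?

pCO2 = 1240 μatm

KH = 10^(−1.48) = 3.311×10^-2 mol kg⁻¹ atm⁻¹
pCO2 = [CO2*]/KH = 41.0×10^-6 / 3.311×10^-2 = 1.24×10^-3 atm = 1240 μatm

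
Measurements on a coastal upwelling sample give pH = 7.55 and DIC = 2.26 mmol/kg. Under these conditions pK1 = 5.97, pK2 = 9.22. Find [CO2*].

α₀ = 1 / (1 + K1/[H⁺] + K1K2/[H⁺]²) = 1 / (1 + 10^+1.58 + 10^-0.09)
   = 1 / (1 + 38.019 + 0.81283) = 1/39.832 = 0.02511
[CO2*] = α₀ × DIC = 0.02511 × 2.26 = 0.0567 mmol/kg

[CO2*] = 0.0567 mmol/kg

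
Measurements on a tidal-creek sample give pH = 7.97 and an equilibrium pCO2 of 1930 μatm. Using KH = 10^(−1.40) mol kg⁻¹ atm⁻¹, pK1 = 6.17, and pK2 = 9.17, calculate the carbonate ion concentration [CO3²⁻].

[CO3²⁻] = 0.306 mmol/kg

[CO2*] = KH · pCO2 = 10^(−1.40) × 1930×10^-6 = 7.683×10^-5 mol/kg
α₀ = 1/(1 + K1/[H⁺] + K1K2/[H⁺]²) = 1/(1 + 10^+1.80 + 10^+0.60) = 0.01469
DIC = [CO2*]/α₀ = 7.683×10^-5 / 0.01469 = 5.231 mmol/kg
[CO3²⁻] = α₂·DIC; α₂ = 0.05848, so [CO3²⁻] = 0.05848 × 5.231 = 0.306 mmol/kg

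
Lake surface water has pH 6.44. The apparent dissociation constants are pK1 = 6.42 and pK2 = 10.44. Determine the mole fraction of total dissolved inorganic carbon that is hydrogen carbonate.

α₁ = 1 / (1 + [H⁺]/K1 + K2/[H⁺]) = 1 / (1 + 10^-0.02 + 10^-4.00)
   = 1 / (1 + 0.95499 + 0.00010000) = 1/1.9551 = 0.5115

α₁ = 0.511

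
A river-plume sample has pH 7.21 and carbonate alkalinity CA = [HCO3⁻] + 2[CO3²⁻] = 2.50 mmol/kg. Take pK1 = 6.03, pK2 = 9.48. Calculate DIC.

CA = [HCO3⁻] + 2[CO3²⁻] = (α₁ + 2α₂)·DIC
At pH 7.21: [H⁺]/K1 = 10^-1.18 = 0.066069, K2/[H⁺] = 10^-2.27 = 0.0053703
α₁ = 1/(1 + 0.066069 + 0.0053703) = 1/1.0714 = 0.9333; α₂ = α₁·K2/[H⁺] = 0.005012
α₁ + 2α₂ = 0.9433
DIC = CA / (α₁ + 2α₂) = 2.50 / 0.9433 = 2.65 mmol/kg

DIC = 2.65 mmol/kg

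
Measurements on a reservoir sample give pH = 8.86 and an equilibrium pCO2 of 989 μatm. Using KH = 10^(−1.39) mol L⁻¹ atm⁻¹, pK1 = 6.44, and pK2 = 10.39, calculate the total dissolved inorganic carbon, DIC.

DIC = 11.0 mmol/L

[CO2*] = KH · pCO2 = 10^(−1.39) × 989×10^-6 = 4.029×10^-5 mol/L
α₀ = 1/(1 + K1/[H⁺] + K1K2/[H⁺]²) = 1/(1 + 10^+2.42 + 10^+0.89) = 0.003679
DIC = [CO2*]/α₀ = 4.029×10^-5 / 0.003679 = 11.0 mmol/L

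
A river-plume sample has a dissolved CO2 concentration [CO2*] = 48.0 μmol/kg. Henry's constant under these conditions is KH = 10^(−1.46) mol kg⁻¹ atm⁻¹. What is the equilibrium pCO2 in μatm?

KH = 10^(−1.46) = 3.467×10^-2 mol kg⁻¹ atm⁻¹
pCO2 = [CO2*]/KH = 48.0×10^-6 / 3.467×10^-2 = 1.38×10^-3 atm = 1380 μatm

pCO2 = 1380 μatm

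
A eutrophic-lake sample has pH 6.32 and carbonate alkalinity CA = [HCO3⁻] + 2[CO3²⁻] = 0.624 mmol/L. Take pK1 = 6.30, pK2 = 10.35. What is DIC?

DIC = 1.22 mmol/L

CA = [HCO3⁻] + 2[CO3²⁻] = (α₁ + 2α₂)·DIC
At pH 6.32: [H⁺]/K1 = 10^-0.02 = 0.95499, K2/[H⁺] = 10^-4.03 = 9.3325×10^-5
α₁ = 1/(1 + 0.95499 + 9.3325×10^-5) = 1/1.9551 = 0.5115; α₂ = α₁·K2/[H⁺] = 4.773×10^-5
α₁ + 2α₂ = 0.5116
DIC = CA / (α₁ + 2α₂) = 0.624 / 0.5116 = 1.22 mmol/L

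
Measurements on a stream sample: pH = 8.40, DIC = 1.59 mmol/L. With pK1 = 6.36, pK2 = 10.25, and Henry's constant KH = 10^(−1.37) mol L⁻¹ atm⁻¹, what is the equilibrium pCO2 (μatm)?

α₀ = 1 / (1 + K1/[H⁺] + K1K2/[H⁺]²) = 1 / (1 + 10^+2.04 + 10^+0.19)
   = 1 / (1 + 109.65 + 1.5488) = 1/112.20 = 0.008913
[CO2*] = α₀ × DIC = 0.008913 × 1.59 = 0.01417 mmol/L = 14.17 μmol/L
pCO2 = [CO2*]/KH = 1.417×10^-5 / 4.266×10^-2 = 332 μatm

pCO2 = 332 μatm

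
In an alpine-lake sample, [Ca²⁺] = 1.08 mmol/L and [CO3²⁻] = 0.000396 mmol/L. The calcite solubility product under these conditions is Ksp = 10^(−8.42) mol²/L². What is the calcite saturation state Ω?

Ksp = 10^(−8.42) = 3.802×10^-9
Ω = [Ca²⁺][CO3²⁻]/Ksp = (1.08×10^-3)(0.000396×10^-3) / 3.802×10^-9 = 0.112

Ω = 0.112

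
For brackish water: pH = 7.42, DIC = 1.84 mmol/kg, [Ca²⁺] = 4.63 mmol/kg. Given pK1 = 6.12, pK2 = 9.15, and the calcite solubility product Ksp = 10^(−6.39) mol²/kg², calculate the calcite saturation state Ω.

α₂ = 1 / (1 + [H⁺]/K2 + [H⁺]²/(K1K2)) = 1 / (1 + 10^+1.73 + 10^+0.43)
   = 1 / (1 + 53.703 + 2.6915) = 1/57.395 = 0.01742
[CO3²⁻] = α₂ × DIC = 0.01742 × 1.84 = 0.03206 mmol/kg
Ksp = 10^(−6.39) = 4.074×10^-7
Ω = [Ca²⁺][CO3²⁻]/Ksp = (4.63×10^-3)(3.206×10^-5) / 4.074×10^-7 = 0.364

Ω = 0.364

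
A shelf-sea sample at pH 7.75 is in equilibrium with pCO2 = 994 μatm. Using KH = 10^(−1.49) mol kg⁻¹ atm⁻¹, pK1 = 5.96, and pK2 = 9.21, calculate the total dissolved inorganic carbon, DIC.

DIC = 2.08 mmol/kg

[CO2*] = KH · pCO2 = 10^(−1.49) × 994×10^-6 = 3.217×10^-5 mol/kg
α₀ = 1/(1 + K1/[H⁺] + K1K2/[H⁺]²) = 1/(1 + 10^+1.79 + 10^+0.33) = 0.01543
DIC = [CO2*]/α₀ = 3.217×10^-5 / 0.01543 = 2.08 mmol/kg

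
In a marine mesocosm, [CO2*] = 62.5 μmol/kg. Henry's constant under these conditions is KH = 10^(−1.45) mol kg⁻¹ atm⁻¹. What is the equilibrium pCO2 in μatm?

KH = 10^(−1.45) = 3.548×10^-2 mol kg⁻¹ atm⁻¹
pCO2 = [CO2*]/KH = 62.5×10^-6 / 3.548×10^-2 = 1.76×10^-3 atm = 1760 μatm

pCO2 = 1760 μatm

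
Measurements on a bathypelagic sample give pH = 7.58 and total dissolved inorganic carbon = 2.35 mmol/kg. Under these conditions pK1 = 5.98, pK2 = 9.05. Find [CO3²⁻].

α₂ = 1 / (1 + [H⁺]/K2 + [H⁺]²/(K1K2)) = 1 / (1 + 10^+1.47 + 10^-0.13)
   = 1 / (1 + 29.512 + 0.74131) = 1/31.253 = 0.03200
[CO3²⁻] = α₂ × DIC = 0.03200 × 2.35 = 0.0752 mmol/kg

[CO3²⁻] = 0.0752 mmol/kg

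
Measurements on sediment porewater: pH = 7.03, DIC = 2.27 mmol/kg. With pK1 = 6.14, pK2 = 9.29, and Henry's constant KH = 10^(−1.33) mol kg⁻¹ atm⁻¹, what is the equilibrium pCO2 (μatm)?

α₀ = 1 / (1 + K1/[H⁺] + K1K2/[H⁺]²) = 1 / (1 + 10^+0.89 + 10^-1.37)
   = 1 / (1 + 7.7625 + 0.042658) = 1/8.8051 = 0.1136
[CO2*] = α₀ × DIC = 0.1136 × 2.27 = 0.2578 mmol/kg
pCO2 = [CO2*]/KH = 2.578×10^-4 / 4.677×10^-2 = 5510 μatm

pCO2 = 5510 μatm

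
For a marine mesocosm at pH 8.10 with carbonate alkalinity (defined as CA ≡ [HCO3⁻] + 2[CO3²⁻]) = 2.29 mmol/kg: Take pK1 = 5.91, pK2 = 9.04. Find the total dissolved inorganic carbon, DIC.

DIC = 2.09 mmol/kg

CA = [HCO3⁻] + 2[CO3²⁻] = (α₁ + 2α₂)·DIC
At pH 8.10: [H⁺]/K1 = 10^-2.19 = 0.0064565, K2/[H⁺] = 10^-0.94 = 0.11482
α₁ = 1/(1 + 0.0064565 + 0.11482) = 1/1.1213 = 0.8918; α₂ = α₁·K2/[H⁺] = 0.1024
α₁ + 2α₂ = 1.0966
DIC = CA / (α₁ + 2α₂) = 2.29 / 1.0966 = 2.09 mmol/kg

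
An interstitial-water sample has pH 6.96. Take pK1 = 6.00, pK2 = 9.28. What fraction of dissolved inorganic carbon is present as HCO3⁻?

α₁ = 1 / (1 + [H⁺]/K1 + K2/[H⁺]) = 1 / (1 + 10^-0.96 + 10^-2.32)
   = 1 / (1 + 0.10965 + 0.0047863) = 1/1.1144 = 0.8973

α₁ = 0.897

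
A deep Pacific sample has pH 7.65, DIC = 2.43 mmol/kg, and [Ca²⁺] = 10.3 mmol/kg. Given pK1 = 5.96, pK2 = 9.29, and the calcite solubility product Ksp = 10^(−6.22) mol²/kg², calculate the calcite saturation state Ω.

α₂ = 1 / (1 + [H⁺]/K2 + [H⁺]²/(K1K2)) = 1 / (1 + 10^+1.64 + 10^-0.05)
   = 1 / (1 + 43.652 + 0.89125) = 1/45.543 = 0.02196
[CO3²⁻] = α₂ × DIC = 0.02196 × 2.43 = 0.05336 mmol/kg
Ksp = 10^(−6.22) = 6.026×10^-7
Ω = [Ca²⁺][CO3²⁻]/Ksp = (10.3×10^-3)(5.336×10^-5) / 6.026×10^-7 = 0.912

Ω = 0.912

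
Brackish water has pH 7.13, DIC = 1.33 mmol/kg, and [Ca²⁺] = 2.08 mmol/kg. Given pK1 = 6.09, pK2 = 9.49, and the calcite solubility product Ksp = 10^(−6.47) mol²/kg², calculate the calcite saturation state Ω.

α₂ = 1 / (1 + [H⁺]/K2 + [H⁺]²/(K1K2)) = 1 / (1 + 10^+2.36 + 10^+1.32)
   = 1 / (1 + 229.09 + 20.893) = 1/250.98 = 0.003984
[CO3²⁻] = α₂ × DIC = 0.003984 × 1.33 = 0.005299 mmol/kg = 5.299 μmol/kg
Ksp = 10^(−6.47) = 3.388×10^-7
Ω = [Ca²⁺][CO3²⁻]/Ksp = (2.08×10^-3)(5.299×10^-6) / 3.388×10^-7 = 0.0325

Ω = 0.0325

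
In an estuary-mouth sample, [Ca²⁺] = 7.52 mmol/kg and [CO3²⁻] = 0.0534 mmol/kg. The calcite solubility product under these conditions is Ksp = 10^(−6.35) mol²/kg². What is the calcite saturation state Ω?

Ksp = 10^(−6.35) = 4.467×10^-7
Ω = [Ca²⁺][CO3²⁻]/Ksp = (7.52×10^-3)(0.0534×10^-3) / 4.467×10^-7 = 0.899

Ω = 0.899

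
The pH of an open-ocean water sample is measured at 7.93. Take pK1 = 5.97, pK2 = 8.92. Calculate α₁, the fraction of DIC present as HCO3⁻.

α₁ = 1 / (1 + [H⁺]/K1 + K2/[H⁺]) = 1 / (1 + 10^-1.96 + 10^-0.99)
   = 1 / (1 + 0.010965 + 0.10233) = 1/1.1133 = 0.8982

α₁ = 0.898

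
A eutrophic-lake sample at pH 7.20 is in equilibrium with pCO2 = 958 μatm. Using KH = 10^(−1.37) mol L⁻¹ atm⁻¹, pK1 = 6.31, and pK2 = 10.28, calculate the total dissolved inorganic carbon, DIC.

DIC = 0.358 mmol/L

[CO2*] = KH · pCO2 = 10^(−1.37) × 958×10^-6 = 4.087×10^-5 mol/L
α₀ = 1/(1 + K1/[H⁺] + K1K2/[H⁺]²) = 1/(1 + 10^+0.89 + 10^-2.19) = 0.1140
DIC = [CO2*]/α₀ = 4.087×10^-5 / 0.1140 = 0.358 mmol/L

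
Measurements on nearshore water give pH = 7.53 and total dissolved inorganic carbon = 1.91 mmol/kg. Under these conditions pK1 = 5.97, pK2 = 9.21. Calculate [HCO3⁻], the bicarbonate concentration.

[HCO3⁻] = 1.82 mmol/kg

α₁ = 1 / (1 + [H⁺]/K1 + K2/[H⁺]) = 1 / (1 + 10^-1.56 + 10^-1.68)
   = 1 / (1 + 0.027542 + 0.020893) = 1/1.0484 = 0.9538
[HCO3⁻] = α₁ × DIC = 0.9538 × 1.91 = 1.82 mmol/kg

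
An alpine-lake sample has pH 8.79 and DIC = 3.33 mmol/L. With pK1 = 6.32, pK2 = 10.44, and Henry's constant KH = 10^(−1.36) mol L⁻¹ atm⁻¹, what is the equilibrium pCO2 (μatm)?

pCO2 = 252 μatm

α₀ = 1 / (1 + K1/[H⁺] + K1K2/[H⁺]²) = 1 / (1 + 10^+2.47 + 10^+0.82)
   = 1 / (1 + 295.12 + 6.6069) = 1/302.73 = 0.003303
[CO2*] = α₀ × DIC = 0.003303 × 3.33 = 0.01100 mmol/L = 11.00 μmol/L
pCO2 = [CO2*]/KH = 1.100×10^-5 / 4.365×10^-2 = 252 μatm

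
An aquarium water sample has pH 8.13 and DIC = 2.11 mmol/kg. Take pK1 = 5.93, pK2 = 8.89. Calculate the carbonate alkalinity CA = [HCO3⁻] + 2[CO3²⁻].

CA = [HCO3⁻] + 2[CO3²⁻] = (α₁ + 2α₂)·DIC
At pH 8.13: [H⁺]/K1 = 10^-2.20 = 0.0063096, K2/[H⁺] = 10^-0.76 = 0.17378
α₁ = 1/(1 + 0.0063096 + 0.17378) = 1/1.1801 = 0.8474; α₂ = α₁·K2/[H⁺] = 0.1473
α₁ + 2α₂ = 1.1419
CA = 1.1419 × 2.11 = 2.41 mmol/kg

CA = 2.41 mmol/kg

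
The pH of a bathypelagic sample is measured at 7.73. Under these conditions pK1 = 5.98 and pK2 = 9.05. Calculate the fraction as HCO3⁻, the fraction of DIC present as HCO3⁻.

α₁ = 0.938

α₁ = 1 / (1 + [H⁺]/K1 + K2/[H⁺]) = 1 / (1 + 10^-1.75 + 10^-1.32)
   = 1 / (1 + 0.017783 + 0.047863) = 1/1.0656 = 0.9384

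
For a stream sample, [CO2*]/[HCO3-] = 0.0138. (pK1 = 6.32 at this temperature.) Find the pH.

From K1 = [H⁺][HCO3-]/[CO2*]:  pH = pK1 − log₁₀([CO2*]/[HCO3-])
log₁₀(0.0138) = -1.860
pH = 6.32 − (-1.860) = 8.18

pH = 8.18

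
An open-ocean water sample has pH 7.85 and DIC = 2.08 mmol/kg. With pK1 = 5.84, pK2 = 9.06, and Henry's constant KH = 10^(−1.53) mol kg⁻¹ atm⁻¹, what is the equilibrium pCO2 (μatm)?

α₀ = 1 / (1 + K1/[H⁺] + K1K2/[H⁺]²) = 1 / (1 + 10^+2.01 + 10^+0.80)
   = 1 / (1 + 102.33 + 6.3096) = 1/109.64 = 0.009121
[CO2*] = α₀ × DIC = 0.009121 × 2.08 = 0.01897 mmol/kg = 18.97 μmol/kg
pCO2 = [CO2*]/KH = 1.897×10^-5 / 2.951×10^-2 = 643 μatm

pCO2 = 643 μatm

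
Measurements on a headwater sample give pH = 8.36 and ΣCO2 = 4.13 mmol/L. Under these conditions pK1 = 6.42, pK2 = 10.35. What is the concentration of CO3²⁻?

[CO3²⁻] = 0.0414 mmol/L

α₂ = 1 / (1 + [H⁺]/K2 + [H⁺]²/(K1K2)) = 1 / (1 + 10^+1.99 + 10^+0.05)
   = 1 / (1 + 97.724 + 1.1220) = 1/99.846 = 0.01002
[CO3²⁻] = α₂ × DIC = 0.01002 × 4.13 = 0.0414 mmol/L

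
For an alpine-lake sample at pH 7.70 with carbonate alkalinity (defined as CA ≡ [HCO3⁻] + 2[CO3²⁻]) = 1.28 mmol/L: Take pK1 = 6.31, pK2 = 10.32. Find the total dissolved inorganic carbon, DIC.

DIC = 1.33 mmol/L

CA = [HCO3⁻] + 2[CO3²⁻] = (α₁ + 2α₂)·DIC
At pH 7.70: [H⁺]/K1 = 10^-1.39 = 0.040738, K2/[H⁺] = 10^-2.62 = 0.0023988
α₁ = 1/(1 + 0.040738 + 0.0023988) = 1/1.0431 = 0.9586; α₂ = α₁·K2/[H⁺] = 0.002300
α₁ + 2α₂ = 0.9632
DIC = CA / (α₁ + 2α₂) = 1.28 / 0.9632 = 1.33 mmol/L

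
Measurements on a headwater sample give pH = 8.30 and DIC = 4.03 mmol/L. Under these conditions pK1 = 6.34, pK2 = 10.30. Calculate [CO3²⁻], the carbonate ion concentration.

α₂ = 1 / (1 + [H⁺]/K2 + [H⁺]²/(K1K2)) = 1 / (1 + 10^+2.00 + 10^+0.04)
   = 1 / (1 + 100.00 + 1.0965) = 1/102.10 = 0.009795
[CO3²⁻] = α₂ × DIC = 0.009795 × 4.03 = 0.0395 mmol/L

[CO3²⁻] = 0.0395 mmol/L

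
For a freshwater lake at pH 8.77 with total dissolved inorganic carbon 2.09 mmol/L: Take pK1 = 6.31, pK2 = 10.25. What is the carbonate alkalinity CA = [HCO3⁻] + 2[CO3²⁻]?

CA = [HCO3⁻] + 2[CO3²⁻] = (α₁ + 2α₂)·DIC
At pH 8.77: [H⁺]/K1 = 10^-2.46 = 0.0034674, K2/[H⁺] = 10^-1.48 = 0.033113
α₁ = 1/(1 + 0.0034674 + 0.033113) = 1/1.0366 = 0.9647; α₂ = α₁·K2/[H⁺] = 0.03194
α₁ + 2α₂ = 1.0286
CA = 1.0286 × 2.09 = 2.15 mmol/L

CA = 2.15 mmol/L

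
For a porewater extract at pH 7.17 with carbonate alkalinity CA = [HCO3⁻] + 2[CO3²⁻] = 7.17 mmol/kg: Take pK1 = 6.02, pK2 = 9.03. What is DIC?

CA = [HCO3⁻] + 2[CO3²⁻] = (α₁ + 2α₂)·DIC
At pH 7.17: [H⁺]/K1 = 10^-1.15 = 0.070795, K2/[H⁺] = 10^-1.86 = 0.013804
α₁ = 1/(1 + 0.070795 + 0.013804) = 1/1.0846 = 0.9220; α₂ = α₁·K2/[H⁺] = 0.01273
α₁ + 2α₂ = 0.9475
DIC = CA / (α₁ + 2α₂) = 7.17 / 0.9475 = 7.57 mmol/kg

DIC = 7.57 mmol/kg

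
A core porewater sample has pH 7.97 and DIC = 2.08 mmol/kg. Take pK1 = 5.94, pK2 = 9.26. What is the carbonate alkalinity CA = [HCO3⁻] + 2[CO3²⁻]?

CA = [HCO3⁻] + 2[CO3²⁻] = (α₁ + 2α₂)·DIC
At pH 7.97: [H⁺]/K1 = 10^-2.03 = 0.0093325, K2/[H⁺] = 10^-1.29 = 0.051286
α₁ = 1/(1 + 0.0093325 + 0.051286) = 1/1.0606 = 0.9428; α₂ = α₁·K2/[H⁺] = 0.04835
α₁ + 2α₂ = 1.0396
CA = 1.0396 × 2.08 = 2.16 mmol/kg

CA = 2.16 mmol/kg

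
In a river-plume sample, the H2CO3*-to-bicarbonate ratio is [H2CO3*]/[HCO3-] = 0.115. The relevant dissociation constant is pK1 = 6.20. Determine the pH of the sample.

From K1 = [H⁺][HCO3-]/[H2CO3*]:  pH = pK1 − log₁₀([H2CO3*]/[HCO3-])
log₁₀(0.115) = -0.939
pH = 6.20 − (-0.939) = 7.14

pH = 7.14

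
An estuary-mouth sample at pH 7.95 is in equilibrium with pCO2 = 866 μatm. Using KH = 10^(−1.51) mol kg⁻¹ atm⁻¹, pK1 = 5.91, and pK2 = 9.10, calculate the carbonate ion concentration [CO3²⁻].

[CO2*] = KH · pCO2 = 10^(−1.51) × 866×10^-6 = 2.676×10^-5 mol/kg
α₀ = 1/(1 + K1/[H⁺] + K1K2/[H⁺]²) = 1/(1 + 10^+2.04 + 10^+0.89) = 0.008445
DIC = [CO2*]/α₀ = 2.676×10^-5 / 0.008445 = 3.169 mmol/kg
[CO3²⁻] = α₂·DIC; α₂ = 0.06556, so [CO3²⁻] = 0.06556 × 3.169 = 0.208 mmol/kg

[CO3²⁻] = 0.208 mmol/kg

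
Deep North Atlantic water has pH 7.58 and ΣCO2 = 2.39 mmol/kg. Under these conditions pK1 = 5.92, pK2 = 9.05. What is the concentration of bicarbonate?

[HCO3⁻] = 2.26 mmol/kg

α₁ = 1 / (1 + [H⁺]/K1 + K2/[H⁺]) = 1 / (1 + 10^-1.66 + 10^-1.47)
   = 1 / (1 + 0.021878 + 0.033884) = 1/1.0558 = 0.9472
[HCO3⁻] = α₁ × DIC = 0.9472 × 2.39 = 2.26 mmol/kg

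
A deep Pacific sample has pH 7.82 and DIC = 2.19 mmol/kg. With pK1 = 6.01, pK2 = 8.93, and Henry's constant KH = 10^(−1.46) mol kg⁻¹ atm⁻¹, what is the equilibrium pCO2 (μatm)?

α₀ = 1 / (1 + K1/[H⁺] + K1K2/[H⁺]²) = 1 / (1 + 10^+1.81 + 10^+0.70)
   = 1 / (1 + 64.565 + 5.0119) = 1/70.577 = 0.01417
[CO2*] = α₀ × DIC = 0.01417 × 2.19 = 0.03103 mmol/kg
pCO2 = [CO2*]/KH = 3.103×10^-5 / 3.467×10^-2 = 895 μatm

pCO2 = 895 μatm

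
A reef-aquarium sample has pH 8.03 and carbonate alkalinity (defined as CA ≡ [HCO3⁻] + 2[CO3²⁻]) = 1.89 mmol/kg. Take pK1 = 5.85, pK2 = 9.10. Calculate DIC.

CA = [HCO3⁻] + 2[CO3²⁻] = (α₁ + 2α₂)·DIC
At pH 8.03: [H⁺]/K1 = 10^-2.18 = 0.0066069, K2/[H⁺] = 10^-1.07 = 0.085114
α₁ = 1/(1 + 0.0066069 + 0.085114) = 1/1.0917 = 0.9160; α₂ = α₁·K2/[H⁺] = 0.07796
α₁ + 2α₂ = 1.0719
DIC = CA / (α₁ + 2α₂) = 1.89 / 1.0719 = 1.76 mmol/kg

DIC = 1.76 mmol/kg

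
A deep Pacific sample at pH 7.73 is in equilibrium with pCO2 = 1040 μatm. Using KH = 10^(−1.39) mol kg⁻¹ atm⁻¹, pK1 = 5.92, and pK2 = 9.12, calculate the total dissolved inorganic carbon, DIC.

DIC = 2.89 mmol/kg

[CO2*] = KH · pCO2 = 10^(−1.39) × 1040×10^-6 = 4.237×10^-5 mol/kg
α₀ = 1/(1 + K1/[H⁺] + K1K2/[H⁺]²) = 1/(1 + 10^+1.81 + 10^+0.42) = 0.01466
DIC = [CO2*]/α₀ = 4.237×10^-5 / 0.01466 = 2.89 mmol/kg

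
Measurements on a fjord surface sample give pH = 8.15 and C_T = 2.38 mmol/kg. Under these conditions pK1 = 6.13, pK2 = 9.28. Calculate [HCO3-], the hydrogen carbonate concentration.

α₁ = 1 / (1 + [H⁺]/K1 + K2/[H⁺]) = 1 / (1 + 10^-2.02 + 10^-1.13)
   = 1 / (1 + 0.0095499 + 0.074131) = 1/1.0837 = 0.9228
[HCO3⁻] = α₁ × DIC = 0.9228 × 2.38 = 2.20 mmol/kg

[HCO3⁻] = 2.20 mmol/kg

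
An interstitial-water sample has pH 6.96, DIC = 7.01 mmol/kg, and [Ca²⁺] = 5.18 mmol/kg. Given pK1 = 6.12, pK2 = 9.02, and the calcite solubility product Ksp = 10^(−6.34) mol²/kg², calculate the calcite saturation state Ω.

α₂ = 1 / (1 + [H⁺]/K2 + [H⁺]²/(K1K2)) = 1 / (1 + 10^+2.06 + 10^+1.22)
   = 1 / (1 + 114.82 + 16.596) = 1/132.41 = 0.007552
[CO3²⁻] = α₂ × DIC = 0.007552 × 7.01 = 0.05294 mmol/kg
Ksp = 10^(−6.34) = 4.571×10^-7
Ω = [Ca²⁺][CO3²⁻]/Ksp = (5.18×10^-3)(5.294×10^-5) / 4.571×10^-7 = 0.600

Ω = 0.600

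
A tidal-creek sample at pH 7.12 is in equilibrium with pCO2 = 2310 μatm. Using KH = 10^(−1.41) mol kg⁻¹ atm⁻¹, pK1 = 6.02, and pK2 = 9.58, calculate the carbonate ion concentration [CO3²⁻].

[CO2*] = KH · pCO2 = 10^(−1.41) × 2310×10^-6 = 8.987×10^-5 mol/kg
α₀ = 1/(1 + K1/[H⁺] + K1K2/[H⁺]²) = 1/(1 + 10^+1.10 + 10^-1.36) = 0.07335
DIC = [CO2*]/α₀ = 8.987×10^-5 / 0.07335 = 1.225 mmol/kg
[CO3²⁻] = α₂·DIC; α₂ = 0.003202, so [CO3²⁻] = 0.003202 × 1.225 = 0.00392 mmol/kg = 3.92 μmol/kg

[CO3²⁻] = 3.92 μmol/kg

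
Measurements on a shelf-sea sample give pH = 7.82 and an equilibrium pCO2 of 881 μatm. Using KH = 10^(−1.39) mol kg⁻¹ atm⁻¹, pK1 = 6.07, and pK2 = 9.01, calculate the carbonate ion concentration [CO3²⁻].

[CO3²⁻] = 0.130 mmol/kg

[CO2*] = KH · pCO2 = 10^(−1.39) × 881×10^-6 = 3.589×10^-5 mol/kg
α₀ = 1/(1 + K1/[H⁺] + K1K2/[H⁺]²) = 1/(1 + 10^+1.75 + 10^+0.56) = 0.01643
DIC = [CO2*]/α₀ = 3.589×10^-5 / 0.01643 = 2.184 mmol/kg
[CO3²⁻] = α₂·DIC; α₂ = 0.05965, so [CO3²⁻] = 0.05965 × 2.184 = 0.130 mmol/kg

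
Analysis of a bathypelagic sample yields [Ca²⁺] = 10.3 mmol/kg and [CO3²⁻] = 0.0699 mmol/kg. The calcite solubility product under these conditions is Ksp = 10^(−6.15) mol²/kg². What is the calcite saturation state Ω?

Ksp = 10^(−6.15) = 7.079×10^-7
Ω = [Ca²⁺][CO3²⁻]/Ksp = (10.3×10^-3)(0.0699×10^-3) / 7.079×10^-7 = 1.02

Ω = 1.02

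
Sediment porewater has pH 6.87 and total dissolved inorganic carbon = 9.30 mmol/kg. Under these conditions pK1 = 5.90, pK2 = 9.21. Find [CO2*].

[CO2*] = 0.896 mmol/kg

α₀ = 1 / (1 + K1/[H⁺] + K1K2/[H⁺]²) = 1 / (1 + 10^+0.97 + 10^-1.37)
   = 1 / (1 + 9.3325 + 0.042658) = 1/10.375 = 0.09638
[CO2*] = α₀ × DIC = 0.09638 × 9.30 = 0.896 mmol/kg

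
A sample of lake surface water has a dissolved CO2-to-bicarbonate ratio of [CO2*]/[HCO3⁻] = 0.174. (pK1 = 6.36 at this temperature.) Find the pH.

pH = 7.12

From K1 = [H⁺][HCO3⁻]/[CO2*]:  pH = pK1 − log₁₀([CO2*]/[HCO3⁻])
log₁₀(0.174) = -0.759
pH = 6.36 − (-0.759) = 7.12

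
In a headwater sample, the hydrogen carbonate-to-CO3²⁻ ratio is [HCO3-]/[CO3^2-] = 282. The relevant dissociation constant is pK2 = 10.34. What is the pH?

From K2 = [H⁺][CO3^2-]/[HCO3-]:  pH = pK2 − log₁₀([HCO3-]/[CO3^2-])
log₁₀(282) = +2.450
pH = 10.34 − (+2.450) = 7.89

pH = 7.89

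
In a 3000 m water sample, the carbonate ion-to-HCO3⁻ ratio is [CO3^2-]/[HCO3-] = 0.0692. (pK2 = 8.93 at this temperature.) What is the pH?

pH = 7.77

From K2 = [H⁺][CO3^2-]/[HCO3-]:  pH = pK2 + log₁₀([CO3^2-]/[HCO3-])
log₁₀(0.0692) = -1.160
pH = 8.93 + (-1.160) = 7.77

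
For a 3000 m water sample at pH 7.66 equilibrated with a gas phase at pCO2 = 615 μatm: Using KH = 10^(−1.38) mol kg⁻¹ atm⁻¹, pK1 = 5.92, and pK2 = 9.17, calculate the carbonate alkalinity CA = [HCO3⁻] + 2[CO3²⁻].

CA = 1.50 mmol/kg

[CO2*] = KH · pCO2 = 10^(−1.38) × 615×10^-6 = 2.564×10^-5 mol/kg
α₀ = 1/(1 + K1/[H⁺] + K1K2/[H⁺]²) = 1/(1 + 10^+1.74 + 10^+0.23) = 0.01735
DIC = [CO2*]/α₀ = 2.564×10^-5 / 0.01735 = 1.478 mmol/kg
CA = (α₁ + 2α₂)·DIC = (0.9532 + 2×0.02946) × 1.478 = 1.50 mmol/kg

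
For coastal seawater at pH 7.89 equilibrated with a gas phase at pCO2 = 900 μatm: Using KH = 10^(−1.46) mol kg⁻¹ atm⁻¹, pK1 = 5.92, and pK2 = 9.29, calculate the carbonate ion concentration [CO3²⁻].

[CO2*] = KH · pCO2 = 10^(−1.46) × 900×10^-6 = 3.121×10^-5 mol/kg
α₀ = 1/(1 + K1/[H⁺] + K1K2/[H⁺]²) = 1/(1 + 10^+1.97 + 10^+0.57) = 0.01020
DIC = [CO2*]/α₀ = 3.121×10^-5 / 0.01020 = 3.059 mmol/kg
[CO3²⁻] = α₂·DIC; α₂ = 0.03790, so [CO3²⁻] = 0.03790 × 3.059 = 0.116 mmol/kg

[CO3²⁻] = 0.116 mmol/kg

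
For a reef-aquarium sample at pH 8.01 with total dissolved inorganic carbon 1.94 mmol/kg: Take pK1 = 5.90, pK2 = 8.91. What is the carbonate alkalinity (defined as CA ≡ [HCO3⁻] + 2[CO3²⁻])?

CA = [HCO3⁻] + 2[CO3²⁻] = (α₁ + 2α₂)·DIC
At pH 8.01: [H⁺]/K1 = 10^-2.11 = 0.0077625, K2/[H⁺] = 10^-0.90 = 0.12589
α₁ = 1/(1 + 0.0077625 + 0.12589) = 1/1.1337 = 0.8821; α₂ = α₁·K2/[H⁺] = 0.1111
α₁ + 2α₂ = 1.1042
CA = 1.1042 × 1.94 = 2.14 mmol/kg

CA = 2.14 mmol/kg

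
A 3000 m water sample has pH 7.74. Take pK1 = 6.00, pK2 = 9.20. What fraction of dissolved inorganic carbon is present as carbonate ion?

α₂ = 1 / (1 + [H⁺]/K2 + [H⁺]²/(K1K2)) = 1 / (1 + 10^+1.46 + 10^-0.28)
   = 1 / (1 + 28.840 + 0.52481) = 1/30.365 = 0.03293

α₂ = 0.0329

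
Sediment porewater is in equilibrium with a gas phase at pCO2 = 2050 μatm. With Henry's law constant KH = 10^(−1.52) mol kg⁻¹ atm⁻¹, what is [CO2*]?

[CO2*] = 61.9 μmol/kg

KH = 10^(−1.52) = 3.020×10^-2 mol kg⁻¹ atm⁻¹
[CO2*] = KH · pCO2 = 3.020×10^-2 × 2050×10^-6 atm = 6.19×10^-5 mol/kg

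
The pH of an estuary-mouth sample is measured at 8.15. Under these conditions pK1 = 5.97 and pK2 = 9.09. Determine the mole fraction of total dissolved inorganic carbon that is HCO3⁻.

α₁ = 0.892

α₁ = 1 / (1 + [H⁺]/K1 + K2/[H⁺]) = 1 / (1 + 10^-2.18 + 10^-0.94)
   = 1 / (1 + 0.0066069 + 0.11482) = 1/1.1214 = 0.8917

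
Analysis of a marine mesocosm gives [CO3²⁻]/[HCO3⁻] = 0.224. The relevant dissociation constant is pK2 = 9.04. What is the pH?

From K2 = [H⁺][CO3²⁻]/[HCO3⁻]:  pH = pK2 + log₁₀([CO3²⁻]/[HCO3⁻])
log₁₀(0.224) = -0.650
pH = 9.04 + (-0.650) = 8.39

pH = 8.39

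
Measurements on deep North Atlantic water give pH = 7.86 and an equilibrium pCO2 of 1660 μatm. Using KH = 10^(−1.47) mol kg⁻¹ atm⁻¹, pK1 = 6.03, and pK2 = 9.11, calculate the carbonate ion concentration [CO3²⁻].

[CO3²⁻] = 0.214 mmol/kg

[CO2*] = KH · pCO2 = 10^(−1.47) × 1660×10^-6 = 5.625×10^-5 mol/kg
α₀ = 1/(1 + K1/[H⁺] + K1K2/[H⁺]²) = 1/(1 + 10^+1.83 + 10^+0.58) = 0.01381
DIC = [CO2*]/α₀ = 5.625×10^-5 / 0.01381 = 4.073 mmol/kg
[CO3²⁻] = α₂·DIC; α₂ = 0.05250, so [CO3²⁻] = 0.05250 × 4.073 = 0.214 mmol/kg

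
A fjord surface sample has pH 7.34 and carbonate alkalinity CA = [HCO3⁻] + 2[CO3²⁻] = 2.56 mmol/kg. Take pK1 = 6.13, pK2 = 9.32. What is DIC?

DIC = 2.69 mmol/kg

CA = [HCO3⁻] + 2[CO3²⁻] = (α₁ + 2α₂)·DIC
At pH 7.34: [H⁺]/K1 = 10^-1.21 = 0.061660, K2/[H⁺] = 10^-1.98 = 0.010471
α₁ = 1/(1 + 0.061660 + 0.010471) = 1/1.0721 = 0.9327; α₂ = α₁·K2/[H⁺] = 0.009767
α₁ + 2α₂ = 0.9523
DIC = CA / (α₁ + 2α₂) = 2.56 / 0.9523 = 2.69 mmol/kg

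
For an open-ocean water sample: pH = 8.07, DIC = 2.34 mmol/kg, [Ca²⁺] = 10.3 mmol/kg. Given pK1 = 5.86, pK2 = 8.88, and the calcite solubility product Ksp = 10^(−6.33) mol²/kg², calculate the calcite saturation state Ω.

Ω = 6.87

α₂ = 1 / (1 + [H⁺]/K2 + [H⁺]²/(K1K2)) = 1 / (1 + 10^+0.81 + 10^-1.40)
   = 1 / (1 + 6.4565 + 0.039811) = 1/7.4964 = 0.1334
[CO3²⁻] = α₂ × DIC = 0.1334 × 2.34 = 0.3122 mmol/kg
Ksp = 10^(−6.33) = 4.677×10^-7
Ω = [Ca²⁺][CO3²⁻]/Ksp = (10.3×10^-3)(3.122×10^-4) / 4.677×10^-7 = 6.87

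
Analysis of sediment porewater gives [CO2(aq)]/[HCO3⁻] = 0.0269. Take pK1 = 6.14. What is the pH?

From K1 = [H⁺][HCO3⁻]/[CO2(aq)]:  pH = pK1 − log₁₀([CO2(aq)]/[HCO3⁻])
log₁₀(0.0269) = -1.570
pH = 6.14 − (-1.570) = 7.71

pH = 7.71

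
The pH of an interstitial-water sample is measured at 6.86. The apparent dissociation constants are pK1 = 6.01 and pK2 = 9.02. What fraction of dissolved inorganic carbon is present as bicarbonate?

α₁ = 0.871

α₁ = 1 / (1 + [H⁺]/K1 + K2/[H⁺]) = 1 / (1 + 10^-0.85 + 10^-2.16)
   = 1 / (1 + 0.14125 + 0.0069183) = 1/1.1482 = 0.8709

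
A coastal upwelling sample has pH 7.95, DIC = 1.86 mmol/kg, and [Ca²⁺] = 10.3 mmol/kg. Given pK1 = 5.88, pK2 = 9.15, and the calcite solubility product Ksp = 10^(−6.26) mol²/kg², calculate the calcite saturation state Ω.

Ω = 2.05

α₂ = 1 / (1 + [H⁺]/K2 + [H⁺]²/(K1K2)) = 1 / (1 + 10^+1.20 + 10^-0.87)
   = 1 / (1 + 15.849 + 0.13490) = 1/16.984 = 0.05888
[CO3²⁻] = α₂ × DIC = 0.05888 × 1.86 = 0.1095 mmol/kg
Ksp = 10^(−6.26) = 5.495×10^-7
Ω = [Ca²⁺][CO3²⁻]/Ksp = (10.3×10^-3)(1.095×10^-4) / 5.495×10^-7 = 2.05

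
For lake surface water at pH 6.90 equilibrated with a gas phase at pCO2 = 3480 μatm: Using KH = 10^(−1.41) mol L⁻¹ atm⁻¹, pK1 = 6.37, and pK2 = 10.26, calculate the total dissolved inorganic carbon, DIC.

[CO2*] = KH · pCO2 = 10^(−1.41) × 3480×10^-6 = 1.354×10^-4 mol/L
α₀ = 1/(1 + K1/[H⁺] + K1K2/[H⁺]²) = 1/(1 + 10^+0.53 + 10^-2.83) = 0.2278
DIC = [CO2*]/α₀ = 1.354×10^-4 / 0.2278 = 0.594 mmol/L

DIC = 0.594 mmol/L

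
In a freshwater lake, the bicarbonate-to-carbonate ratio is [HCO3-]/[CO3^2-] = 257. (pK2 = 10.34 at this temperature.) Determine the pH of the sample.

From K2 = [H⁺][CO3^2-]/[HCO3-]:  pH = pK2 − log₁₀([HCO3-]/[CO3^2-])
log₁₀(257) = +2.410
pH = 10.34 − (+2.410) = 7.93

pH = 7.93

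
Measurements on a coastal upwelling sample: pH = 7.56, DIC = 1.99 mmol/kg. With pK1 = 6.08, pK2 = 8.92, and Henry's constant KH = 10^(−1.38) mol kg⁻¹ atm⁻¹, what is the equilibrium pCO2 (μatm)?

pCO2 = 1470 μatm

α₀ = 1 / (1 + K1/[H⁺] + K1K2/[H⁺]²) = 1 / (1 + 10^+1.48 + 10^+0.12)
   = 1 / (1 + 30.200 + 1.3183) = 1/32.518 = 0.03075
[CO2*] = α₀ × DIC = 0.03075 × 1.99 = 0.06120 mmol/kg
pCO2 = [CO2*]/KH = 6.120×10^-5 / 4.169×10^-2 = 1470 μatm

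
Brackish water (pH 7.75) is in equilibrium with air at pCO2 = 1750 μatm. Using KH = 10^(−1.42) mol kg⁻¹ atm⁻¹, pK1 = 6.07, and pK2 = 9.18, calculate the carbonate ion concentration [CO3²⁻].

[CO3²⁻] = 0.118 mmol/kg

[CO2*] = KH · pCO2 = 10^(−1.42) × 1750×10^-6 = 6.653×10^-5 mol/kg
α₀ = 1/(1 + K1/[H⁺] + K1K2/[H⁺]²) = 1/(1 + 10^+1.68 + 10^+0.25) = 0.01975
DIC = [CO2*]/α₀ = 6.653×10^-5 / 0.01975 = 3.369 mmol/kg
[CO3²⁻] = α₂·DIC; α₂ = 0.03512, so [CO3²⁻] = 0.03512 × 3.369 = 0.118 mmol/kg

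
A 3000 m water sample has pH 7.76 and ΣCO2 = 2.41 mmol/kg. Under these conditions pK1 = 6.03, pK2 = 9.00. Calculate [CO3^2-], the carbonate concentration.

[CO3²⁻] = 0.129 mmol/kg

α₂ = 1 / (1 + [H⁺]/K2 + [H⁺]²/(K1K2)) = 1 / (1 + 10^+1.24 + 10^-0.49)
   = 1 / (1 + 17.378 + 0.32359) = 1/18.702 = 0.05347
[CO3²⁻] = α₂ × DIC = 0.05347 × 2.41 = 0.129 mmol/kg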